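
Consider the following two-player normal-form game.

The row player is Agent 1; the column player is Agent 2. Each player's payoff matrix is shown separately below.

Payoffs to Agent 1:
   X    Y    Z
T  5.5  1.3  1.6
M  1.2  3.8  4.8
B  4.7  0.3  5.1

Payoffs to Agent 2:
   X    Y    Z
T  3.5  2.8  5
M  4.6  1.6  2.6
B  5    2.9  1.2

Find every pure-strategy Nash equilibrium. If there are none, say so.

(T, X): Agent 2 can switch to Z (3.5 → 5). Not NE.
(T, Y): Agent 1 can switch to M (1.3 → 3.8). Not NE.
(T, Z): Agent 1 can switch to M (1.6 → 4.8). Not NE.
(M, X): Agent 1 can switch to T (1.2 → 5.5). Not NE.
(M, Y): Agent 2 can switch to X (1.6 → 4.6). Not NE.
(M, Z): Agent 1 can switch to B (4.8 → 5.1). Not NE.
(B, X): Agent 1 can switch to T (4.7 → 5.5). Not NE.
(B, Y): Agent 1 can switch to T (0.3 → 1.3). Not NE.
(The remaining 1 profile has a profitable deviation by the same check.)

This game has no pure Nash equilibrium.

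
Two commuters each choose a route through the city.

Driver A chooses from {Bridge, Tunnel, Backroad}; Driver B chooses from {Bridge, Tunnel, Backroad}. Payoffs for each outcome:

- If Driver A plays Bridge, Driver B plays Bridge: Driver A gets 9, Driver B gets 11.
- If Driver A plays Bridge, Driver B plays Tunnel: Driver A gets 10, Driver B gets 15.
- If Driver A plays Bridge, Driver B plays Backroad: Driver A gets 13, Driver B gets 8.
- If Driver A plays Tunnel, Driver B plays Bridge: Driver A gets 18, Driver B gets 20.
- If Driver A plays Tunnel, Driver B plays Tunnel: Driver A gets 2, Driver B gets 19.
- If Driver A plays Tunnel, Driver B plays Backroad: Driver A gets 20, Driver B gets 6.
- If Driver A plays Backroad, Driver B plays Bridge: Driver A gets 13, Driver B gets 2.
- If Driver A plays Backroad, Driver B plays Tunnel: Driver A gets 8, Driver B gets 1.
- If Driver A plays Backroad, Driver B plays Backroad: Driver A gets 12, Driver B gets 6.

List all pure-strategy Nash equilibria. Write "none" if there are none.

The pure Nash equilibria are (Bridge, Tunnel); (Tunnel, Bridge).

(Bridge, Bridge): Driver A can switch to Tunnel (9 → 18). Not NE.
(Bridge, Tunnel): Driver A gets 10, best alternative 8; Driver B gets 15, best alternative 11. No profitable deviation — NE.
(Bridge, Backroad): Driver A can switch to Tunnel (13 → 20). Not NE.
(Tunnel, Bridge): Driver A gets 18, best alternative 13; Driver B gets 20, best alternative 19. No profitable deviation — NE.
(Tunnel, Tunnel): Driver A can switch to Bridge (2 → 10). Not NE.
(Tunnel, Backroad): Driver B can switch to Bridge (6 → 20). Not NE.
(Backroad, Bridge): Driver A can switch to Tunnel (13 → 18). Not NE.
(Backroad, Tunnel): Driver A can switch to Bridge (8 → 10). Not NE.
(Backroad, Backroad): Driver A can switch to Bridge (12 → 13). Not NE.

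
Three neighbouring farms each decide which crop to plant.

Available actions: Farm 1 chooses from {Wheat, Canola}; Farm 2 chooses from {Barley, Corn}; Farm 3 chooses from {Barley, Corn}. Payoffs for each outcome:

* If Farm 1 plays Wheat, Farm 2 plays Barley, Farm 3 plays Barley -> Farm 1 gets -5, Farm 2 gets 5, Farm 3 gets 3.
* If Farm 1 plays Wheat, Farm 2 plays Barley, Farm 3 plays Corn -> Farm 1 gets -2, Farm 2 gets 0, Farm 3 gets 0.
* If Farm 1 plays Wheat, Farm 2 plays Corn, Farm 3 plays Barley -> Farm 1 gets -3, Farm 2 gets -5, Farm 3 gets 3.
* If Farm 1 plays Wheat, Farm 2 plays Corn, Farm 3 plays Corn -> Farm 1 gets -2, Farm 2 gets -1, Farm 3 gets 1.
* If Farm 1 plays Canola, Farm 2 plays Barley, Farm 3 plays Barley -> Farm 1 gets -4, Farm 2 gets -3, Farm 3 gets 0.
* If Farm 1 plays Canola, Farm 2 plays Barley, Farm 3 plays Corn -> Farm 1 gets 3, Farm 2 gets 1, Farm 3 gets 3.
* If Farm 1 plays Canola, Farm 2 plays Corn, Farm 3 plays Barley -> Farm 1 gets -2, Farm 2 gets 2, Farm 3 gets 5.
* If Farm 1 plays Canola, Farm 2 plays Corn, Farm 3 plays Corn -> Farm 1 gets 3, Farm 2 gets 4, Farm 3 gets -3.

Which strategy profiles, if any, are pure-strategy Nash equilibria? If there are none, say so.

(Wheat, Barley, Barley): Farm 1 can switch to Canola (-5 → -4). Not NE.
(Wheat, Barley, Corn): Farm 1 can switch to Canola (-2 → 3). Not NE.
(Wheat, Corn, Barley): Farm 1 can switch to Canola (-3 → -2). Not NE.
(Wheat, Corn, Corn): Farm 1 can switch to Canola (-2 → 3). Not NE.
(Canola, Barley, Barley): Farm 2 can switch to Corn (-3 → 2). Not NE.
(Canola, Barley, Corn): Farm 2 can switch to Corn (1 → 4). Not NE.
(Canola, Corn, Barley): Farm 1 gets -2, best alternative -3; Farm 2 gets 2, best alternative -3; Farm 3 gets 5, best alternative -3. No profitable deviation — NE.
(The remaining 1 profile has a profitable deviation by the same check.)

The unique pure-strategy Nash equilibrium is (Canola, Corn, Barley).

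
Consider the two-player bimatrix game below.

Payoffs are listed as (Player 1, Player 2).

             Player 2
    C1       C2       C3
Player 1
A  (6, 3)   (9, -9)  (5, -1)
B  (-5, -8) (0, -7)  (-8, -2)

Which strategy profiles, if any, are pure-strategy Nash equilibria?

Pure NE: (A, C1)

Player 1 against C1: payoffs 6, -5 → best response A.
Player 1 against C2: payoffs 9, 0 → best response A.
Player 1 against C3: payoffs 5, -8 → best response A.
Player 2 against A: payoffs 3, -9, -1 → best response C1.
Player 2 against B: payoffs -8, -7, -2 → best response C3.
Mutual best responses: (A, C1).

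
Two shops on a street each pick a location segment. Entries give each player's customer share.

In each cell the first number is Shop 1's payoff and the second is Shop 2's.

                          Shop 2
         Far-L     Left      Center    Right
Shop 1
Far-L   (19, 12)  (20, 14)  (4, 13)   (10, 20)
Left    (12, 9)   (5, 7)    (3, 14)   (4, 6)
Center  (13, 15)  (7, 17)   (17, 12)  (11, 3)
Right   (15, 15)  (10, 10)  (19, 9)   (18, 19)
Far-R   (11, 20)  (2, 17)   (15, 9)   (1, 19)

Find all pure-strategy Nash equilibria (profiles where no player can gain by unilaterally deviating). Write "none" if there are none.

(Right, Right)

For each strategy profile, look for a profitable unilateral deviation.
(Far-L, Far-L): Shop 2 can switch to Left (12 → 14). Not NE.
(Far-L, Left): Shop 2 can switch to Right (14 → 20). Not NE.
(Far-L, Center): Shop 1 can switch to Center (4 → 17). Not NE.
(Far-L, Right): Shop 1 can switch to Center (10 → 11). Not NE.
(Left, Far-L): Shop 1 can switch to Far-L (12 → 19). Not NE.
(Left, Left): Shop 1 can switch to Far-L (5 → 20). Not NE.
(Left, Center): Shop 1 can switch to Far-L (3 → 4). Not NE.
(Left, Right): Shop 1 can switch to Far-L (4 → 10). Not NE.
(Right, Right): Shop 1 gets 18, best alternative 11; Shop 2 gets 19, best alternative 15. No profitable deviation — NE.
(The remaining 11 profiles each have a profitable deviation by the same check.)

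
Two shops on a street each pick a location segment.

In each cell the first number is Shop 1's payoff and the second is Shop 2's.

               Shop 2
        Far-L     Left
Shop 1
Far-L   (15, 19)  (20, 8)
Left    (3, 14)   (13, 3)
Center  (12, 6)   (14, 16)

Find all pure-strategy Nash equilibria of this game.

(Far-L, Far-L)

Shop 1 against Far-L: payoffs 15, 3, 12 → best response Far-L.
Shop 1 against Left: payoffs 20, 13, 14 → best response Far-L.
Shop 2 against Far-L: payoffs 19, 8 → best response Far-L.
Shop 2 against Left: payoffs 14, 3 → best response Far-L.
Shop 2 against Center: payoffs 6, 16 → best response Left.
Mutual best responses: (Far-L, Far-L).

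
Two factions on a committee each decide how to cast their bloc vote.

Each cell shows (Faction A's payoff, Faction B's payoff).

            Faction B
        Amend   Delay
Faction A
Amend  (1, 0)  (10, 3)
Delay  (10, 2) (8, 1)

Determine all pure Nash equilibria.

(Amend, Delay) and (Delay, Amend)

Check each profile: it is a Nash equilibrium iff no player can strictly gain by switching unilaterally.
(Amend, Amend): Faction A can switch to Delay (1 → 10). Not NE.
(Amend, Delay): Faction A gets 10, best alternative 8; Faction B gets 3, best alternative 0. No profitable deviation — NE.
(Delay, Amend): Faction A gets 10, best alternative 1; Faction B gets 2, best alternative 1. No profitable deviation — NE.
(Delay, Delay): Faction A can switch to Amend (8 → 10). Not NE.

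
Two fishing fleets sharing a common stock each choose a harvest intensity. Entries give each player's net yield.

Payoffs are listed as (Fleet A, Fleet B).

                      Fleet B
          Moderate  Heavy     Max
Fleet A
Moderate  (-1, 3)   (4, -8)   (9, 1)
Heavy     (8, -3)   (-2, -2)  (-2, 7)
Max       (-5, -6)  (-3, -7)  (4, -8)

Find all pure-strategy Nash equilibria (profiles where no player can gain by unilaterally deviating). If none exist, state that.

No pure-strategy Nash equilibrium.

Fleet A against Moderate: payoffs -1, 8, -5 → best response Heavy.
Fleet A against Heavy: payoffs 4, -2, -3 → best response Moderate.
Fleet A against Max: payoffs 9, -2, 4 → best response Moderate.
Fleet B against Moderate: payoffs 3, -8, 1 → best response Moderate.
Fleet B against Heavy: payoffs -3, -2, 7 → best response Max.
Fleet B against Max: payoffs -6, -7, -8 → best response Moderate.
No profile is a mutual best response for all players.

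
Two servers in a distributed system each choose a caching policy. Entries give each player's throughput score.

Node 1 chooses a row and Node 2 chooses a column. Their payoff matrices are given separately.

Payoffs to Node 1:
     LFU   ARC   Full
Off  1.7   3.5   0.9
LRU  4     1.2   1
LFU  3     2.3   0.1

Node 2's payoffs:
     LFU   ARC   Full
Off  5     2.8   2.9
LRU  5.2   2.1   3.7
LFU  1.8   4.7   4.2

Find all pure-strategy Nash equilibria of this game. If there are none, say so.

(Off, LFU): Node 1 can switch to LRU (1.7 → 4). Not NE.
(Off, ARC): Node 2 can switch to LFU (2.8 → 5). Not NE.
(Off, Full): Node 1 can switch to LRU (0.9 → 1). Not NE.
(LRU, LFU): Node 1 gets 4, best alternative 3; Node 2 gets 5.2, best alternative 3.7. No profitable deviation — NE.
(LRU, ARC): Node 1 can switch to Off (1.2 → 3.5). Not NE.
(LRU, Full): Node 2 can switch to LFU (3.7 → 5.2). Not NE.
(LFU, LFU): Node 1 can switch to LRU (3 → 4). Not NE.
(LFU, ARC): Node 1 can switch to Off (2.3 → 3.5). Not NE.
(LFU, Full): Node 1 can switch to Off (0.1 → 0.9). Not NE.

Pure NE: (LRU, LFU)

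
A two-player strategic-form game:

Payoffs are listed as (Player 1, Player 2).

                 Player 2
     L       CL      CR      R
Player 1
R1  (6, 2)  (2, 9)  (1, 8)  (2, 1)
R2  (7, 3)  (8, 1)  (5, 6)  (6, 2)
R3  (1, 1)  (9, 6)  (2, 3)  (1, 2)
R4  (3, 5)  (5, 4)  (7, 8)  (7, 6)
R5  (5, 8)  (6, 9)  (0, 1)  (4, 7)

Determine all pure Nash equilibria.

Player 1 against L: payoffs 6, 7, 1, 3, 5 → best response R2.
Player 1 against CL: payoffs 2, 8, 9, 5, 6 → best response R3.
Player 1 against CR: payoffs 1, 5, 2, 7, 0 → best response R4.
Player 1 against R: payoffs 2, 6, 1, 7, 4 → best response R4.
Player 2 against R1: payoffs 2, 9, 8, 1 → best response CL.
Player 2 against R2: payoffs 3, 1, 6, 2 → best response CR.
Player 2 against R3: payoffs 1, 6, 3, 2 → best response CL.
Player 2 against R4: payoffs 5, 4, 8, 6 → best response CR.
Player 2 against R5: payoffs 8, 9, 1, 7 → best response CL.
Mutual best responses: (R3, CL); (R4, CR).

Pure-strategy Nash equilibria: (R3, CL), (R4, CR)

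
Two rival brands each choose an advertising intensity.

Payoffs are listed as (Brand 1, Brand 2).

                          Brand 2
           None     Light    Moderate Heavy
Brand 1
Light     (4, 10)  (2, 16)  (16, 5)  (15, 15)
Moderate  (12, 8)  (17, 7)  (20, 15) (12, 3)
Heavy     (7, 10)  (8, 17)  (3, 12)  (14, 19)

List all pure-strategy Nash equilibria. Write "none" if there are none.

The unique pure-strategy Nash equilibrium is (Moderate, Moderate).

Mark each player's best response to every combination of opponents' strategies; a profile where every player is best-responding is a pure Nash equilibrium.
Brand 1 against None: payoffs 4, 12, 7 → best response Moderate.
Brand 1 against Light: payoffs 2, 17, 8 → best response Moderate.
Brand 1 against Moderate: payoffs 16, 20, 3 → best response Moderate.
Brand 1 against Heavy: payoffs 15, 12, 14 → best response Light.
Brand 2 against Light: payoffs 10, 16, 5, 15 → best response Light.
Brand 2 against Moderate: payoffs 8, 7, 15, 3 → best response Moderate.
Brand 2 against Heavy: payoffs 10, 17, 12, 19 → best response Heavy.
Mutual best responses: (Moderate, Moderate).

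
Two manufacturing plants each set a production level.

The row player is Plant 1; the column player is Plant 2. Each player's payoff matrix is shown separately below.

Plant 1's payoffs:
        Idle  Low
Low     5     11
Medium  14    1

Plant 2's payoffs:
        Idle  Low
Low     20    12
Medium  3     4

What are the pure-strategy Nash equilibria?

none

(Low, Idle): Plant 1 can switch to Medium (5 → 14). Not NE.
(Low, Low): Plant 2 can switch to Idle (12 → 20). Not NE.
(Medium, Idle): Plant 2 can switch to Low (3 → 4). Not NE.
(Medium, Low): Plant 1 can switch to Low (1 → 11). Not NE.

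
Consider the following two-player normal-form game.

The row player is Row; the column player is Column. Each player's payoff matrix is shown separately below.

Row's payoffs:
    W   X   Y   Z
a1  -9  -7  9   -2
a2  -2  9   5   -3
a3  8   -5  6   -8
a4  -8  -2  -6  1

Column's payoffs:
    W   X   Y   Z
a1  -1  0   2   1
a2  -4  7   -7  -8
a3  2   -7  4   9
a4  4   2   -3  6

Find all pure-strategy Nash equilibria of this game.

Row against W: payoffs -9, -2, 8, -8 → best response a3.
Row against X: payoffs -7, 9, -5, -2 → best response a2.
Row against Y: payoffs 9, 5, 6, -6 → best response a1.
Row against Z: payoffs -2, -3, -8, 1 → best response a4.
Column against a1: payoffs -1, 0, 2, 1 → best response Y.
Column against a2: payoffs -4, 7, -7, -8 → best response X.
Column against a3: payoffs 2, -7, 4, 9 → best response Z.
Column against a4: payoffs 4, 2, -3, 6 → best response Z.
Mutual best responses: (a1, Y); (a2, X); (a4, Z).

The pure Nash equilibria are (a1, Y); (a2, X); (a4, Z).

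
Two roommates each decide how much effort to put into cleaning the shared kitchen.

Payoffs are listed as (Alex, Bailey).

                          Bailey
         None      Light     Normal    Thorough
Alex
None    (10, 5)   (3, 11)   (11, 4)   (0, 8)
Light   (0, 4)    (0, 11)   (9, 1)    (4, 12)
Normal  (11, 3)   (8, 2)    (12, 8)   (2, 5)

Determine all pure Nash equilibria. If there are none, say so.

Pure-strategy Nash equilibria: (Light, Thorough); (Normal, Normal)

(None, None): Alex can switch to Normal (10 → 11). Not NE.
(None, Light): Alex can switch to Normal (3 → 8). Not NE.
(None, Normal): Alex can switch to Normal (11 → 12). Not NE.
(None, Thorough): Alex can switch to Light (0 → 4). Not NE.
(Light, None): Alex can switch to None (0 → 10). Not NE.
(Light, Light): Alex can switch to None (0 → 3). Not NE.
(Light, Normal): Alex can switch to None (9 → 11). Not NE.
(Light, Thorough): Alex gets 4, best alternative 2; Bailey gets 12, best alternative 11. No profitable deviation — NE.
(Normal, None): Bailey can switch to Normal (3 → 8). Not NE.
(Normal, Normal): Alex gets 12, best alternative 11; Bailey gets 8, best alternative 5. No profitable deviation — NE.
(The remaining 2 profiles each have a profitable deviation by the same check.)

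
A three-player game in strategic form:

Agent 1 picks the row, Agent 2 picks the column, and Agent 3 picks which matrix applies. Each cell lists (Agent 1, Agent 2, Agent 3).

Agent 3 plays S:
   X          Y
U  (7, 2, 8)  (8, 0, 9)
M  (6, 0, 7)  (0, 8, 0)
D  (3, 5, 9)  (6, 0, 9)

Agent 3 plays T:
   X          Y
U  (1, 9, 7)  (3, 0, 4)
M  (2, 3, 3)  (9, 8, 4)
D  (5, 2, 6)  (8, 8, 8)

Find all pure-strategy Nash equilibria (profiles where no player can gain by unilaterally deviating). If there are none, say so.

The pure Nash equilibria are (U, X, S), (M, Y, T).

Agent 1 against (X, S): payoffs 7, 6, 3 → best response U.
Agent 1 against (X, T): payoffs 1, 2, 5 → best response D.
Agent 1 against (Y, S): payoffs 8, 0, 6 → best response U.
Agent 1 against (Y, T): payoffs 3, 9, 8 → best response M.
Agent 2 against (U, S): payoffs 2, 0 → best response X.
Agent 2 against (U, T): payoffs 9, 0 → best response X.
Agent 2 against (M, S): payoffs 0, 8 → best response Y.
Agent 2 against (M, T): payoffs 3, 8 → best response Y.
Agent 2 against (D, S): payoffs 5, 0 → best response X.
Agent 2 against (D, T): payoffs 2, 8 → best response Y.
Agent 3 against (U, X): payoffs 8, 7 → best response S.
Agent 3 against (U, Y): payoffs 9, 4 → best response S.
Agent 3 against (M, X): payoffs 7, 3 → best response S.
Agent 3 against (M, Y): payoffs 0, 4 → best response T.
Agent 3 against (D, X): payoffs 9, 6 → best response S.
Agent 3 against (D, Y): payoffs 9, 8 → best response S.
Mutual best responses: (U, X, S); (M, Y, T).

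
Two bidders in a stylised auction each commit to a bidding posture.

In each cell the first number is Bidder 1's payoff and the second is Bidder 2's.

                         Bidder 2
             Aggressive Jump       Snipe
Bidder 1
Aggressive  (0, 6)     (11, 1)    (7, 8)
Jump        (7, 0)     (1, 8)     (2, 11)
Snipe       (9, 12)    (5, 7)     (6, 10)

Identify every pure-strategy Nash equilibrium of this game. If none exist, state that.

(Aggressive, Snipe) and (Snipe, Aggressive)

For each player, find the best response to each opponent profile; mutual best responses are the pure NE.
Bidder 1 against Aggressive: payoffs 0, 7, 9 → best response Snipe.
Bidder 1 against Jump: payoffs 11, 1, 5 → best response Aggressive.
Bidder 1 against Snipe: payoffs 7, 2, 6 → best response Aggressive.
Bidder 2 against Aggressive: payoffs 6, 1, 8 → best response Snipe.
Bidder 2 against Jump: payoffs 0, 8, 11 → best response Snipe.
Bidder 2 against Snipe: payoffs 12, 7, 10 → best response Aggressive.
Mutual best responses: (Aggressive, Snipe); (Snipe, Aggressive).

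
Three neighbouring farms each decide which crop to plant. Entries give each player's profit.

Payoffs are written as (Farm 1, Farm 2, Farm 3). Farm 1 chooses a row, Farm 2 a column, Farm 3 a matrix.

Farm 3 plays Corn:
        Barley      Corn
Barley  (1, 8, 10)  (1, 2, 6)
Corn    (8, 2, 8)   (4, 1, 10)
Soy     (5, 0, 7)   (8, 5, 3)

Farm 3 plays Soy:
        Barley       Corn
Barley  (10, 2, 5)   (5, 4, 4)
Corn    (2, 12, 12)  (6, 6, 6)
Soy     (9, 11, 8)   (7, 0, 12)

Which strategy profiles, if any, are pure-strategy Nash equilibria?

For each player, find the best response to each opponent profile; mutual best responses are the pure NE.
Farm 1 against (Barley, Corn): payoffs 1, 8, 5 → best response Corn.
Farm 1 against (Barley, Soy): payoffs 10, 2, 9 → best response Barley.
Farm 1 against (Corn, Corn): payoffs 1, 4, 8 → best response Soy.
Farm 1 against (Corn, Soy): payoffs 5, 6, 7 → best response Soy.
Farm 2 against (Barley, Corn): payoffs 8, 2 → best response Barley.
Farm 2 against (Barley, Soy): payoffs 2, 4 → best response Corn.
Farm 2 against (Corn, Corn): payoffs 2, 1 → best response Barley.
Farm 2 against (Corn, Soy): payoffs 12, 6 → best response Barley.
Farm 2 against (Soy, Corn): payoffs 0, 5 → best response Corn.
Farm 2 against (Soy, Soy): payoffs 11, 0 → best response Barley.
Farm 3 against (Barley, Barley): payoffs 10, 5 → best response Corn.
Farm 3 against (Barley, Corn): payoffs 6, 4 → best response Corn.
Farm 3 against (Corn, Barley): payoffs 8, 12 → best response Soy.
Farm 3 against (Corn, Corn): payoffs 10, 6 → best response Corn.
Farm 3 against (Soy, Barley): payoffs 7, 8 → best response Soy.
Farm 3 against (Soy, Corn): payoffs 3, 12 → best response Soy.
No profile is a mutual best response for all players.

none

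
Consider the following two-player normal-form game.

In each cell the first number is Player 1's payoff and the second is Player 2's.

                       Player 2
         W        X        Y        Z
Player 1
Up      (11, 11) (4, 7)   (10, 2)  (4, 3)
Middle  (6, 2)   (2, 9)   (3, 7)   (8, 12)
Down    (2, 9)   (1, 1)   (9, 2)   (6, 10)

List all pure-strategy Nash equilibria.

Mark each player's best response to every combination of opponents' strategies; a profile where every player is best-responding is a pure Nash equilibrium.
Player 1 against W: payoffs 11, 6, 2 → best response Up.
Player 1 against X: payoffs 4, 2, 1 → best response Up.
Player 1 against Y: payoffs 10, 3, 9 → best response Up.
Player 1 against Z: payoffs 4, 8, 6 → best response Middle.
Player 2 against Up: payoffs 11, 7, 2, 3 → best response W.
Player 2 against Middle: payoffs 2, 9, 7, 12 → best response Z.
Player 2 against Down: payoffs 9, 1, 2, 10 → best response Z.
Mutual best responses: (Up, W); (Middle, Z).

The pure Nash equilibria are (Up, W); (Middle, Z).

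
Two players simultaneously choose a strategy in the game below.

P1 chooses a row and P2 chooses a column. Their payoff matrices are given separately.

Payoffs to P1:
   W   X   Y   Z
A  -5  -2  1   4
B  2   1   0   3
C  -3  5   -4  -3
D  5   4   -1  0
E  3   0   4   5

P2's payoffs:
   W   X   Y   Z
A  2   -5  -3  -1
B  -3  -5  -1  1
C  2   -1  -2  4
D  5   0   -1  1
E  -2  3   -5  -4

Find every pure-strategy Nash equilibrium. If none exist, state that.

(A, W): P1 can switch to B (-5 → 2). Not NE.
(A, X): P1 can switch to B (-2 → 1). Not NE.
(A, Y): P1 can switch to E (1 → 4). Not NE.
(A, Z): P1 can switch to E (4 → 5). Not NE.
(B, W): P1 can switch to D (2 → 5). Not NE.
(B, X): P1 can switch to C (1 → 5). Not NE.
(B, Y): P1 can switch to A (0 → 1). Not NE.
(B, Z): P1 can switch to A (3 → 4). Not NE.
(D, W): P1 gets 5, best alternative 3; P2 gets 5, best alternative 1. No profitable deviation — NE.
(The remaining 11 profiles each have a profitable deviation by the same check.)

(D, W)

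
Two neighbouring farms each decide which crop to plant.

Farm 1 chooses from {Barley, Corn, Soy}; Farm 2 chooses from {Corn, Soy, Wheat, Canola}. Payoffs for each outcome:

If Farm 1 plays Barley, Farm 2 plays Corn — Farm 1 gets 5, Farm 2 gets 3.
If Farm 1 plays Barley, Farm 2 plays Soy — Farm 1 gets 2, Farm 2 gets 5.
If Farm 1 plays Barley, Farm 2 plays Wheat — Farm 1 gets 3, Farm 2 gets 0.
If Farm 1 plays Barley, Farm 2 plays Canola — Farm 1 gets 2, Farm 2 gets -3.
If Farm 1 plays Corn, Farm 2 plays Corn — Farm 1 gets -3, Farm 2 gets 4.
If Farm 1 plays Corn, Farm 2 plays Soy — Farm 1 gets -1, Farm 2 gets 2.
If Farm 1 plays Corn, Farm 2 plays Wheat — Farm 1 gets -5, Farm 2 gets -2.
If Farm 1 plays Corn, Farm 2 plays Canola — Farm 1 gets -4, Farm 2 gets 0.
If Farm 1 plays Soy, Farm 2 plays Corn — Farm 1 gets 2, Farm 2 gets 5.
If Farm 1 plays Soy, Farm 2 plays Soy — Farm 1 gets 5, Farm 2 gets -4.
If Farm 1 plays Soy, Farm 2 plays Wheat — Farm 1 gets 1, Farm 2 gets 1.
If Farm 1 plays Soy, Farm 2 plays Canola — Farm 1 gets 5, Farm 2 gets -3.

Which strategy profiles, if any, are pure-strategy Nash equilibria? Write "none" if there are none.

Check each profile: it is a Nash equilibrium iff no player can strictly gain by switching unilaterally.
(Barley, Corn): Farm 2 can switch to Soy (3 → 5). Not NE.
(Barley, Soy): Farm 1 can switch to Soy (2 → 5). Not NE.
(Barley, Wheat): Farm 2 can switch to Corn (0 → 3). Not NE.
(Barley, Canola): Farm 1 can switch to Soy (2 → 5). Not NE.
(Corn, Corn): Farm 1 can switch to Barley (-3 → 5). Not NE.
(Corn, Soy): Farm 1 can switch to Barley (-1 → 2). Not NE.
(Corn, Wheat): Farm 1 can switch to Barley (-5 → 3). Not NE.
(Corn, Canola): Farm 1 can switch to Barley (-4 → 2). Not NE.
(Soy, Corn): Farm 1 can switch to Barley (2 → 5). Not NE.
(Soy, Soy): Farm 2 can switch to Corn (-4 → 5). Not NE.
(The remaining 2 profiles each have a profitable deviation by the same check.)

none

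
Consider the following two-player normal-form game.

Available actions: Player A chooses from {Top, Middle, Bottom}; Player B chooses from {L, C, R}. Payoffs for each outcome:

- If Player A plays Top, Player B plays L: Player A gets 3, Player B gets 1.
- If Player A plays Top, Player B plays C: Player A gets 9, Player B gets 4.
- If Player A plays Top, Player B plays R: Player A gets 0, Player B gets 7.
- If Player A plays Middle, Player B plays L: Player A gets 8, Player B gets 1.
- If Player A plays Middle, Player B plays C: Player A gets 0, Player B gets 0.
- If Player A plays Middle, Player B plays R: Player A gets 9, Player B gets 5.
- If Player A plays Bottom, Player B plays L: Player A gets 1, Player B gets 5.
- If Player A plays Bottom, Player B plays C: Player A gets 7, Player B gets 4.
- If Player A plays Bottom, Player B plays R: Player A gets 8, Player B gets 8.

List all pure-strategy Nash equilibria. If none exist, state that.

(Middle, R)

Player A against L: payoffs 3, 8, 1 → best response Middle.
Player A against C: payoffs 9, 0, 7 → best response Top.
Player A against R: payoffs 0, 9, 8 → best response Middle.
Player B against Top: payoffs 1, 4, 7 → best response R.
Player B against Middle: payoffs 1, 0, 5 → best response R.
Player B against Bottom: payoffs 5, 4, 8 → best response R.
Mutual best responses: (Middle, R).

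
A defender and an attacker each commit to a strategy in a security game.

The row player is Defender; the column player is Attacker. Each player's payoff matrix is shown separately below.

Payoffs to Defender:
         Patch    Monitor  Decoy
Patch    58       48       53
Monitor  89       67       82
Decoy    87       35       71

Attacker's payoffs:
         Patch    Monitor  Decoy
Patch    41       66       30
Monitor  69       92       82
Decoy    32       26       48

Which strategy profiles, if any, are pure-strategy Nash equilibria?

Defender against Patch: payoffs 58, 89, 87 → best response Monitor.
Defender against Monitor: payoffs 48, 67, 35 → best response Monitor.
Defender against Decoy: payoffs 53, 82, 71 → best response Monitor.
Attacker against Patch: payoffs 41, 66, 30 → best response Monitor.
Attacker against Monitor: payoffs 69, 92, 82 → best response Monitor.
Attacker against Decoy: payoffs 32, 26, 48 → best response Decoy.
Mutual best responses: (Monitor, Monitor).

The unique pure-strategy Nash equilibrium is (Monitor, Monitor).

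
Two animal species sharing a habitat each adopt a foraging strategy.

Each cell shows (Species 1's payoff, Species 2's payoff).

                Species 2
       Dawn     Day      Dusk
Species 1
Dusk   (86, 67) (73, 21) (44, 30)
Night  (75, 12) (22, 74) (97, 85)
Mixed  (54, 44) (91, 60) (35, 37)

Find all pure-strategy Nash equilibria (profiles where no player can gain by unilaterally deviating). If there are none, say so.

Species 1 against Dawn: payoffs 86, 75, 54 → best response Dusk.
Species 1 against Day: payoffs 73, 22, 91 → best response Mixed.
Species 1 against Dusk: payoffs 44, 97, 35 → best response Night.
Species 2 against Dusk: payoffs 67, 21, 30 → best response Dawn.
Species 2 against Night: payoffs 12, 74, 85 → best response Dusk.
Species 2 against Mixed: payoffs 44, 60, 37 → best response Day.
Mutual best responses: (Dusk, Dawn); (Night, Dusk); (Mixed, Day).

Pure-strategy Nash equilibria: (Dusk, Dawn); (Night, Dusk); (Mixed, Day)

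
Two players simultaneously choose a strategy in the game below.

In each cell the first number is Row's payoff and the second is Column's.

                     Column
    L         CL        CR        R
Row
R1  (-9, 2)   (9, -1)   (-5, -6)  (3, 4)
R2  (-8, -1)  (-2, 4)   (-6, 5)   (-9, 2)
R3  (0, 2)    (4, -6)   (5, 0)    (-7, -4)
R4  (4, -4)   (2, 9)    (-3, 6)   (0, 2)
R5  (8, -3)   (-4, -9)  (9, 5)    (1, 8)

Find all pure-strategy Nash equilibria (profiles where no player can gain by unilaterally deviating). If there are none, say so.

(R1, L): Row can switch to R2 (-9 → -8). Not NE.
(R1, CL): Column can switch to L (-1 → 2). Not NE.
(R1, CR): Row can switch to R3 (-5 → 5). Not NE.
(R1, R): Row gets 3, best alternative 1; Column gets 4, best alternative 2. No profitable deviation — NE.
(R2, L): Row can switch to R3 (-8 → 0). Not NE.
(R2, CL): Row can switch to R1 (-2 → 9). Not NE.
(R2, CR): Row can switch to R1 (-6 → -5). Not NE.
(R2, R): Row can switch to R1 (-9 → 3). Not NE.
(R3, L): Row can switch to R4 (0 → 4). Not NE.
(R3, CL): Row can switch to R1 (4 → 9). Not NE.
(R3, CR): Row can switch to R5 (5 → 9). Not NE.
(R3, R): Row can switch to R1 (-7 → 3). Not NE.
(R4, L): Row can switch to R5 (4 → 8). Not NE.
(The remaining 7 profiles each have a profitable deviation by the same check.)

The unique pure-strategy Nash equilibrium is (R1, R).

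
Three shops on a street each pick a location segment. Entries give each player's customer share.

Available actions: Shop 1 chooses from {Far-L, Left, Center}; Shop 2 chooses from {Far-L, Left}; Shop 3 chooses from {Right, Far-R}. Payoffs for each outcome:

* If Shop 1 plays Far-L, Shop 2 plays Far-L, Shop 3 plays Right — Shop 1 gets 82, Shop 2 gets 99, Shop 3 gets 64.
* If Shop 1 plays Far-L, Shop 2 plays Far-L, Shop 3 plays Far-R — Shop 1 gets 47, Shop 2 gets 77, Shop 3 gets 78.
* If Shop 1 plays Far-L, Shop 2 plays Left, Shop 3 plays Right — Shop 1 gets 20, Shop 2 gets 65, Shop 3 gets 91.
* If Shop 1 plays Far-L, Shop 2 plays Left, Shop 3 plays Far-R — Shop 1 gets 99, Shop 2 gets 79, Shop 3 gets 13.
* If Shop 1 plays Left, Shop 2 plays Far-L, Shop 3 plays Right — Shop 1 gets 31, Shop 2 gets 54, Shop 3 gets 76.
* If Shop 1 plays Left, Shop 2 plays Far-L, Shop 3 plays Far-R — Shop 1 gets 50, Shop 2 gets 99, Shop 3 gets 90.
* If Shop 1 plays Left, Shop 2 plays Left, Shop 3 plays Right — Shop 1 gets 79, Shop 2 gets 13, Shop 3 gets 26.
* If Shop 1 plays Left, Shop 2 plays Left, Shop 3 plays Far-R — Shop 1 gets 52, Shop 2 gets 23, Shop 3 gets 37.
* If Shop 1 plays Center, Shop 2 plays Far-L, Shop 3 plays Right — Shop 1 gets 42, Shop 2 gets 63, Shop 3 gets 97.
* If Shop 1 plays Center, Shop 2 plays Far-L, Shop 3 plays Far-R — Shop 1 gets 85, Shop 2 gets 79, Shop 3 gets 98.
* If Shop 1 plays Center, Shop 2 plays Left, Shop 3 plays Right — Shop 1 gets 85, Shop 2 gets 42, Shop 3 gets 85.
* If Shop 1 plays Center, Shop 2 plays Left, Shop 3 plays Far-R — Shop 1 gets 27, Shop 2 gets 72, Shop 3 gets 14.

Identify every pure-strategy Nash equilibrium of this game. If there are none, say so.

For each strategy profile, look for a profitable unilateral deviation.
(Far-L, Far-L, Right): Shop 3 can switch to Far-R (64 → 78). Not NE.
(Far-L, Far-L, Far-R): Shop 1 can switch to Left (47 → 50). Not NE.
(Far-L, Left, Right): Shop 1 can switch to Left (20 → 79). Not NE.
(Far-L, Left, Far-R): Shop 3 can switch to Right (13 → 91). Not NE.
(Left, Far-L, Right): Shop 1 can switch to Far-L (31 → 82). Not NE.
(Left, Far-L, Far-R): Shop 1 can switch to Center (50 → 85). Not NE.
(Left, Left, Right): Shop 1 can switch to Center (79 → 85). Not NE.
(Left, Left, Far-R): Shop 1 can switch to Far-L (52 → 99). Not NE.
(Center, Far-L, Far-R): Shop 1 gets 85, best alternative 50; Shop 2 gets 79, best alternative 72; Shop 3 gets 98, best alternative 97. No profitable deviation — NE.
(The remaining 3 profiles each have a profitable deviation by the same check.)

Pure NE: (Center, Far-L, Far-R)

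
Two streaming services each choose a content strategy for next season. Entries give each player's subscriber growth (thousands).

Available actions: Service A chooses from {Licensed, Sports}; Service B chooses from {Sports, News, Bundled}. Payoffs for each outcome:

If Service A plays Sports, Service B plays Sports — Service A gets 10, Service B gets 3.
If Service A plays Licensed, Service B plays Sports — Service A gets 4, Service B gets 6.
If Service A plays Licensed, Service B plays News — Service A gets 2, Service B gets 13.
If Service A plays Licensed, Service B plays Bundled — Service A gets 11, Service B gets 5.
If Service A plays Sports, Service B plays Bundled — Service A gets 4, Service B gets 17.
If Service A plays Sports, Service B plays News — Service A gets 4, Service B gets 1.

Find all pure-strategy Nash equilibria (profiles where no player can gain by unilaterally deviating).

There is no pure-strategy Nash equilibrium.

(Licensed, Sports): Service A can switch to Sports (4 → 10). Not NE.
(Licensed, News): Service A can switch to Sports (2 → 4). Not NE.
(Licensed, Bundled): Service B can switch to Sports (5 → 6). Not NE.
(Sports, Sports): Service B can switch to Bundled (3 → 17). Not NE.
(Sports, News): Service B can switch to Sports (1 → 3). Not NE.
(Sports, Bundled): Service A can switch to Licensed (4 → 11). Not NE.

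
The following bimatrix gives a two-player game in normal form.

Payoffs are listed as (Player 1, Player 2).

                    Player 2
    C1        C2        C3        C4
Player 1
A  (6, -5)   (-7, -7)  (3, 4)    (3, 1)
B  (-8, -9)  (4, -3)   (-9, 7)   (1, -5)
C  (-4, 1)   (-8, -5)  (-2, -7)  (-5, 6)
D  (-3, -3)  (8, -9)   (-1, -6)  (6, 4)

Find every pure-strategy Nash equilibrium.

Player 1 against C1: payoffs 6, -8, -4, -3 → best response A.
Player 1 against C2: payoffs -7, 4, -8, 8 → best response D.
Player 1 against C3: payoffs 3, -9, -2, -1 → best response A.
Player 1 against C4: payoffs 3, 1, -5, 6 → best response D.
Player 2 against A: payoffs -5, -7, 4, 1 → best response C3.
Player 2 against B: payoffs -9, -3, 7, -5 → best response C3.
Player 2 against C: payoffs 1, -5, -7, 6 → best response C4.
Player 2 against D: payoffs -3, -9, -6, 4 → best response C4.
Mutual best responses: (A, C3); (D, C4).

Pure-strategy Nash equilibria: (A, C3) and (D, C4)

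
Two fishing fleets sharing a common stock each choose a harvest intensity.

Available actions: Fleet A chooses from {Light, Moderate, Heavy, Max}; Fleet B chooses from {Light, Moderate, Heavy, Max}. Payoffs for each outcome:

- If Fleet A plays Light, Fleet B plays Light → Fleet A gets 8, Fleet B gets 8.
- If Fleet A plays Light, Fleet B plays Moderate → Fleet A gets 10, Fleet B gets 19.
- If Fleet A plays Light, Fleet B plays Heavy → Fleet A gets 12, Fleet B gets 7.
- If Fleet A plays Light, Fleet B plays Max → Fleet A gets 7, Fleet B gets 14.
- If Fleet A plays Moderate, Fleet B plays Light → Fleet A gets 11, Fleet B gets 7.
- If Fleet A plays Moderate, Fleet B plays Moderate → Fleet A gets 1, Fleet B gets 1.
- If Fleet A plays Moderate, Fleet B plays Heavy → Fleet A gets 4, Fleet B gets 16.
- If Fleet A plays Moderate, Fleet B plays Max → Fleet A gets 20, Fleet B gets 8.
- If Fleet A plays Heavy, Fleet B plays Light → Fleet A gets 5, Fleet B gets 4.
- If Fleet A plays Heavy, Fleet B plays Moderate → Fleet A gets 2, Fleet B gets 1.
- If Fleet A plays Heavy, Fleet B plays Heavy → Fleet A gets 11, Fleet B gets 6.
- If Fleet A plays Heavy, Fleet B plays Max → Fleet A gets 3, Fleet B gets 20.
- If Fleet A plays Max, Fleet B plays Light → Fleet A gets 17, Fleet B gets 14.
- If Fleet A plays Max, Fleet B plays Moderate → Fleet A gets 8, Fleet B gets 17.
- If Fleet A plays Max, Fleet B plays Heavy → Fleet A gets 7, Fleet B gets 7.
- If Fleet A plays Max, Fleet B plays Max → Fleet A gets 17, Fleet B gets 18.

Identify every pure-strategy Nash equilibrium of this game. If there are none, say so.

Fleet A against Light: payoffs 8, 11, 5, 17 → best response Max.
Fleet A against Moderate: payoffs 10, 1, 2, 8 → best response Light.
Fleet A against Heavy: payoffs 12, 4, 11, 7 → best response Light.
Fleet A against Max: payoffs 7, 20, 3, 17 → best response Moderate.
Fleet B against Light: payoffs 8, 19, 7, 14 → best response Moderate.
Fleet B against Moderate: payoffs 7, 1, 16, 8 → best response Heavy.
Fleet B against Heavy: payoffs 4, 1, 6, 20 → best response Max.
Fleet B against Max: payoffs 14, 17, 7, 18 → best response Max.
Mutual best responses: (Light, Moderate).

The unique pure-strategy Nash equilibrium is (Light, Moderate).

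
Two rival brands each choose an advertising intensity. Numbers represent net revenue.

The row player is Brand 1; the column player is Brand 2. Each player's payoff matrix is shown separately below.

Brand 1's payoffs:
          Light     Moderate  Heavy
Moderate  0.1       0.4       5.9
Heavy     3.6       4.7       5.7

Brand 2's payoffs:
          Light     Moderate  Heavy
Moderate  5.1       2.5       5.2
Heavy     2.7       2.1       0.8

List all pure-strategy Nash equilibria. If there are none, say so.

Mark each player's best response to every combination of opponents' strategies; a profile where every player is best-responding is a pure Nash equilibrium.
Brand 1 against Light: payoffs 0.1, 3.6 → best response Heavy.
Brand 1 against Moderate: payoffs 0.4, 4.7 → best response Heavy.
Brand 1 against Heavy: payoffs 5.9, 5.7 → best response Moderate.
Brand 2 against Moderate: payoffs 5.1, 2.5, 5.2 → best response Heavy.
Brand 2 against Heavy: payoffs 2.7, 2.1, 0.8 → best response Light.
Mutual best responses: (Moderate, Heavy); (Heavy, Light).

Pure-strategy Nash equilibria: (Moderate, Heavy); (Heavy, Light)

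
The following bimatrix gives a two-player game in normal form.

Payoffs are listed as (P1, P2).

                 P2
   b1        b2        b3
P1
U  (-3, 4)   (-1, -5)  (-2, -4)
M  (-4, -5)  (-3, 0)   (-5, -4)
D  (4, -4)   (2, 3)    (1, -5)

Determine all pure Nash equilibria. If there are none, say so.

P1 against b1: payoffs -3, -4, 4 → best response D.
P1 against b2: payoffs -1, -3, 2 → best response D.
P1 against b3: payoffs -2, -5, 1 → best response D.
P2 against U: payoffs 4, -5, -4 → best response b1.
P2 against M: payoffs -5, 0, -4 → best response b2.
P2 against D: payoffs -4, 3, -5 → best response b2.
Mutual best responses: (D, b2).

Pure NE: (D, b2)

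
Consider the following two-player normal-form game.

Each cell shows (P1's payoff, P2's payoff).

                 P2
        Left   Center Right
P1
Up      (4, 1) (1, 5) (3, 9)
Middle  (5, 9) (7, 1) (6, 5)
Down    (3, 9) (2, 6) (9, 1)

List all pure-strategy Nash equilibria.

Mark each player's best response to every combination of opponents' strategies; a profile where every player is best-responding is a pure Nash equilibrium.
P1 against Left: payoffs 4, 5, 3 → best response Middle.
P1 against Center: payoffs 1, 7, 2 → best response Middle.
P1 against Right: payoffs 3, 6, 9 → best response Down.
P2 against Up: payoffs 1, 5, 9 → best response Right.
P2 against Middle: payoffs 9, 1, 5 → best response Left.
P2 against Down: payoffs 9, 6, 1 → best response Left.
Mutual best responses: (Middle, Left).

Pure NE: (Middle, Left)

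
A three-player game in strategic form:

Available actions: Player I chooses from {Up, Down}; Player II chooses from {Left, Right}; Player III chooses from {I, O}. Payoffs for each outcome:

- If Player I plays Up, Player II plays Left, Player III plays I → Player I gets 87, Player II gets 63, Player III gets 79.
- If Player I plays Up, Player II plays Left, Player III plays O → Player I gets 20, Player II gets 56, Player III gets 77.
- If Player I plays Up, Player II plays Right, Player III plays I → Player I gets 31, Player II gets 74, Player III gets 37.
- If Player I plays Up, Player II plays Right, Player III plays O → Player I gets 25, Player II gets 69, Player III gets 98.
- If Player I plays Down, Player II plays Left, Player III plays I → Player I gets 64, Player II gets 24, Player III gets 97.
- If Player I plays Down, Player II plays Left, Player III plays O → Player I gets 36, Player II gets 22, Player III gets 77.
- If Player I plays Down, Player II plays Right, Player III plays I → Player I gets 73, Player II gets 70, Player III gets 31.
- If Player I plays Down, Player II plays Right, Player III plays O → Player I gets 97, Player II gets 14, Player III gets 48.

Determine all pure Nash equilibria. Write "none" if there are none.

There is no pure-strategy Nash equilibrium.

For each player, find the best response to each opponent profile; mutual best responses are the pure NE.
Player I against (Left, I): payoffs 87, 64 → best response Up.
Player I against (Left, O): payoffs 20, 36 → best response Down.
Player I against (Right, I): payoffs 31, 73 → best response Down.
Player I against (Right, O): payoffs 25, 97 → best response Down.
Player II against (Up, I): payoffs 63, 74 → best response Right.
Player II against (Up, O): payoffs 56, 69 → best response Right.
Player II against (Down, I): payoffs 24, 70 → best response Right.
Player II against (Down, O): payoffs 22, 14 → best response Left.
Player III against (Up, Left): payoffs 79, 77 → best response I.
Player III against (Up, Right): payoffs 37, 98 → best response O.
Player III against (Down, Left): payoffs 97, 77 → best response I.
Player III against (Down, Right): payoffs 31, 48 → best response O.
No profile is a mutual best response for all players.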